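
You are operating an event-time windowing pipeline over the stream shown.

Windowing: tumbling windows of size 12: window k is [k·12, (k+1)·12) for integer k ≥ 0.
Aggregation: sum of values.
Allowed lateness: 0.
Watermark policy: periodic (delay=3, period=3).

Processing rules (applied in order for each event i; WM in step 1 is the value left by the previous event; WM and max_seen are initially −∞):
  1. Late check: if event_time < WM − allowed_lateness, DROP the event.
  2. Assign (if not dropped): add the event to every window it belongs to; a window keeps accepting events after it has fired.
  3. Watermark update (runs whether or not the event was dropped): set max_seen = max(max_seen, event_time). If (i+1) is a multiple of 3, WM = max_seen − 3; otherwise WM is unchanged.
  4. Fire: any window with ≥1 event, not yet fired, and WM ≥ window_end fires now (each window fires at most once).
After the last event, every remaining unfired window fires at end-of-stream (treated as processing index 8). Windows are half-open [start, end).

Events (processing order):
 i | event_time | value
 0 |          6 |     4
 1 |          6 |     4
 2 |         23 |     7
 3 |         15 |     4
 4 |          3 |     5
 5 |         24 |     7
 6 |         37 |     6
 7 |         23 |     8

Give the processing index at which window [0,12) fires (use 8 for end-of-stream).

2

i=0 t=6 v=4: → [0,12); WM=−∞
i=1 t=6 v=4: → [0,12); WM=−∞
i=2 t=23 v=7: → [12,24); WM=20; [0,12) fires=8
i=3 t=15 v=4: DROP (t<20-0); WM=20
i=4 t=3 v=5: DROP (t<20-0); WM=20
i=5 t=24 v=7: → [24,36); WM=21
i=6 t=37 v=6: → [36,48); WM=21
i=7 t=23 v=8: → [12,24); WM=21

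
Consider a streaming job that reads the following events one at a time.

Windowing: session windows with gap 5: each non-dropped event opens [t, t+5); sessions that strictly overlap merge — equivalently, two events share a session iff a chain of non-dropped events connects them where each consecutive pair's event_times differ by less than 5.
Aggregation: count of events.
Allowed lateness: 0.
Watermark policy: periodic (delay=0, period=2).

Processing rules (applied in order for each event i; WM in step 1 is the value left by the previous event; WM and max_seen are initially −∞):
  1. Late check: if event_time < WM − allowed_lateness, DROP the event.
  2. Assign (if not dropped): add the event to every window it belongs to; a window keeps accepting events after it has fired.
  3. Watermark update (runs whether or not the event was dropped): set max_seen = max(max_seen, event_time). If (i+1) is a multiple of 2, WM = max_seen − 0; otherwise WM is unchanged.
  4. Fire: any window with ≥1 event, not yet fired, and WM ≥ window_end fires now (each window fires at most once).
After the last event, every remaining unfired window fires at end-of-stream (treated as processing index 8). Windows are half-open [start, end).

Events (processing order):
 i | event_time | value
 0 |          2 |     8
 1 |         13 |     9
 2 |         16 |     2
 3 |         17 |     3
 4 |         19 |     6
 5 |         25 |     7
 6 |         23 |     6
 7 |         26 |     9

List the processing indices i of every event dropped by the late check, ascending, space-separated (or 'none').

i=0 t=2 v=8: → [2,7); WM=−∞
i=1 t=13 v=9: → [13,18); WM=13
i=2 t=16 v=2: → [13,21); WM=13
i=3 t=17 v=3: → [13,22); WM=17
i=4 t=19 v=6: → [13,24); WM=17
i=5 t=25 v=7: → [25,30); WM=25
i=6 t=23 v=6: DROP (t<25-0); WM=25
i=7 t=26 v=9: → [25,31); WM=26

6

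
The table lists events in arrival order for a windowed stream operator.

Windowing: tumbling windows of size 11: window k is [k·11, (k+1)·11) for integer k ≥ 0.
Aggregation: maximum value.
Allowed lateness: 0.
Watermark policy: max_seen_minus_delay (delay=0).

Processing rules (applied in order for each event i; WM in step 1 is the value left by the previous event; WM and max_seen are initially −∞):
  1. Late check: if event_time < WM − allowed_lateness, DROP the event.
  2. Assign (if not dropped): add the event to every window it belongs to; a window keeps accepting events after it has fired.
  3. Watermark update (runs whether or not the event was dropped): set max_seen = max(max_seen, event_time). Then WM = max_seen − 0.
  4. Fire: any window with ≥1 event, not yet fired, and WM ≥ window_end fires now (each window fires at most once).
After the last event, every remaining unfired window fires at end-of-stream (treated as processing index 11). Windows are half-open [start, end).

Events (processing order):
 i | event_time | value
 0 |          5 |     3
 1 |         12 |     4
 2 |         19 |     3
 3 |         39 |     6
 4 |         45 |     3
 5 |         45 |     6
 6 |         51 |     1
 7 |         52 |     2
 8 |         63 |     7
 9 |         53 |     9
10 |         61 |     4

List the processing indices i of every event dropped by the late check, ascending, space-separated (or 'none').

9 10

i=0 t=5 v=3: → [0,11); WM=5
i=1 t=12 v=4: → [11,22); WM=12; [0,11) fires=3
i=2 t=19 v=3: → [11,22); WM=19
i=3 t=39 v=6: → [33,44); WM=39; [11,22) fires=4
i=4 t=45 v=3: → [44,55); WM=45; [33,44) fires=6
i=5 t=45 v=6: → [44,55); WM=45
i=6 t=51 v=1: → [44,55); WM=51
i=7 t=52 v=2: → [44,55); WM=52
i=8 t=63 v=7: → [55,66); WM=63; [44,55) fires=6
i=9 t=53 v=9: DROP (t<63-0); WM=63
i=10 t=61 v=4: DROP (t<63-0); WM=63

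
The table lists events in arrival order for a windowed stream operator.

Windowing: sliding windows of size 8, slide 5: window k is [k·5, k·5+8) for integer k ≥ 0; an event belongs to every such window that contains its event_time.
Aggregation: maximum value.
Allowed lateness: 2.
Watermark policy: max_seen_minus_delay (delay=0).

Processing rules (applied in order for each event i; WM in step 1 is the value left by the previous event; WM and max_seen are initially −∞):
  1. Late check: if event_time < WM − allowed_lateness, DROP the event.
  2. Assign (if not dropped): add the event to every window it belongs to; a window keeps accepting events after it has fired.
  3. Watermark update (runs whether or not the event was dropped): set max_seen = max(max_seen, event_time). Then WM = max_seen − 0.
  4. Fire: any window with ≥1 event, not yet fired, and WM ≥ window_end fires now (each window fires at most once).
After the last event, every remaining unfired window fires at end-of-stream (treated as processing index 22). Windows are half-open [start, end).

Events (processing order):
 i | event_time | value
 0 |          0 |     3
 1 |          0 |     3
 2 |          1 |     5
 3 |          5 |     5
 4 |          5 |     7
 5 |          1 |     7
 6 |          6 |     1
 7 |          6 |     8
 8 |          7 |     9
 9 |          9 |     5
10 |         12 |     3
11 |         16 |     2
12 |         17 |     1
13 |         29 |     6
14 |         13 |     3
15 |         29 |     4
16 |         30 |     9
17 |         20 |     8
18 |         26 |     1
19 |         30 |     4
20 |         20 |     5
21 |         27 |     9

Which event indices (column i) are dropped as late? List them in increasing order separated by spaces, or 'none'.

5 14 17 18 20 21

i=0 t=0 v=3: → [0,8); WM=0
i=1 t=0 v=3: → [0,8); WM=0
i=2 t=1 v=5: → [0,8); WM=1
i=3 t=5 v=5: → [5,13),[0,8); WM=5
i=4 t=5 v=7: → [5,13),[0,8); WM=5
i=5 t=1 v=7: DROP (t<5-2); WM=5
i=6 t=6 v=1: → [5,13),[0,8); WM=6
i=7 t=6 v=8: → [5,13),[0,8); WM=6
i=8 t=7 v=9: → [5,13),[0,8); WM=7
i=9 t=9 v=5: → [5,13); WM=9; [0,8) fires=9
i=10 t=12 v=3: → [10,18),[5,13); WM=12
i=11 t=16 v=2: → [15,23),[10,18); WM=16; [5,13) fires=9
i=12 t=17 v=1: → [15,23),[10,18); WM=17
i=13 t=29 v=6: → [25,33); WM=29; [10,18) fires=3 [15,23) fires=2
i=14 t=13 v=3: DROP (t<29-2); WM=29
i=15 t=29 v=4: → [25,33); WM=29
i=16 t=30 v=9: → [30,38),[25,33); WM=30
i=17 t=20 v=8: DROP (t<30-2); WM=30
i=18 t=26 v=1: DROP (t<30-2); WM=30
i=19 t=30 v=4: → [30,38),[25,33); WM=30
i=20 t=20 v=5: DROP (t<30-2); WM=30
i=21 t=27 v=9: DROP (t<30-2); WM=30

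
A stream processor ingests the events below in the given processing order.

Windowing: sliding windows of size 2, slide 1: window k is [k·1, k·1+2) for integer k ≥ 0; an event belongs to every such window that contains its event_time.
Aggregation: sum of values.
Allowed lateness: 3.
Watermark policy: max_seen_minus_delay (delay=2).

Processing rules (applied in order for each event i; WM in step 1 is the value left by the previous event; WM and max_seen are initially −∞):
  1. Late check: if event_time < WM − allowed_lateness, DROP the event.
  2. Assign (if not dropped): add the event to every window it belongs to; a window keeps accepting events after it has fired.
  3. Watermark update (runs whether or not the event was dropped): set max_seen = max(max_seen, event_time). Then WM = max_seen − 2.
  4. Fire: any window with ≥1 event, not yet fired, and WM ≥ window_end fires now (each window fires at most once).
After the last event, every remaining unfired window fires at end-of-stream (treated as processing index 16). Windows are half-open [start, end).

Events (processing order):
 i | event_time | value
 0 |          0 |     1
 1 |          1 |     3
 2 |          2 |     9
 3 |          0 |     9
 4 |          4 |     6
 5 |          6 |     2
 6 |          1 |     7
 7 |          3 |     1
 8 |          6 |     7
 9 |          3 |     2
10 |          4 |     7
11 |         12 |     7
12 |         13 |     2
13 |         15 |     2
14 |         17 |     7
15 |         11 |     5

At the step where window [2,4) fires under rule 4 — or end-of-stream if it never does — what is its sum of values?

9

i=0 t=0 v=1: → [0,2); WM=-2
i=1 t=1 v=3: → [1,3),[0,2); WM=-1
i=2 t=2 v=9: → [2,4),[1,3); WM=0
i=3 t=0 v=9: → [0,2); WM=0
i=4 t=4 v=6: → [4,6),[3,5); WM=2; [0,2) fires=13
i=5 t=6 v=2: → [6,8),[5,7); WM=4; [1,3) fires=12 [2,4) fires=9
i=6 t=1 v=7: → [1,3),[0,2); WM=4
i=7 t=3 v=1: → [3,5),[2,4); WM=4
i=8 t=6 v=7: → [6,8),[5,7); WM=4
i=9 t=3 v=2: → [3,5),[2,4); WM=4
i=10 t=4 v=7: → [4,6),[3,5); WM=4
i=11 t=12 v=7: → [12,14),[11,13); WM=10; [3,5) fires=16 [4,6) fires=13 [5,7) fires=9 [6,8) fires=9
i=12 t=13 v=2: → [13,15),[12,14); WM=11
i=13 t=15 v=2: → [15,17),[14,16); WM=13; [11,13) fires=7
i=14 t=17 v=7: → [17,19),[16,18); WM=15; [12,14) fires=9 [13,15) fires=2
i=15 t=11 v=5: DROP (t<15-3); WM=15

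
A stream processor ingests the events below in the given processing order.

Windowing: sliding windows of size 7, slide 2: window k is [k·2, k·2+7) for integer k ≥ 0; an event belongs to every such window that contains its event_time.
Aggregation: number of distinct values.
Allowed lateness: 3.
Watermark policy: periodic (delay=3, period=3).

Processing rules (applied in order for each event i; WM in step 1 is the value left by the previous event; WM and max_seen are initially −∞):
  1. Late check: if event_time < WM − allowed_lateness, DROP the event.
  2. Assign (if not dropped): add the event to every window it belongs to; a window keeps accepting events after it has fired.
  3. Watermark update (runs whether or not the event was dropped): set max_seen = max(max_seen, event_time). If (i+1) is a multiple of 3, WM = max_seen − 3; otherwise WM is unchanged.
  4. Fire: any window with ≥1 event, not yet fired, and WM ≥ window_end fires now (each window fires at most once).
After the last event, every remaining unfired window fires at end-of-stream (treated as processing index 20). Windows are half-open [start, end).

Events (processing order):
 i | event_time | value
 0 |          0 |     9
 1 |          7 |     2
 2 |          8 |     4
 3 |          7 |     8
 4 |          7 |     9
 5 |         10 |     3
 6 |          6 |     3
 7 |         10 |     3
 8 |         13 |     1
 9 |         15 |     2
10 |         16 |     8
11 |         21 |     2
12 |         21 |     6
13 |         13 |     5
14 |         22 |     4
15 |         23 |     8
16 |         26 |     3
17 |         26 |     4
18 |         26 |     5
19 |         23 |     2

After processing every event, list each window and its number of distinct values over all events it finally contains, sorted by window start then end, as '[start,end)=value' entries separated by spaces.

[0,7)=2 [2,9)=5 [4,11)=5 [6,13)=5 [8,15)=3 [10,17)=4 [12,19)=3 [14,21)=2 [16,23)=4 [18,25)=4 [20,27)=6 [22,29)=5 [24,31)=3 [26,33)=3

i=0 t=0 v=9: → [0,7); WM=−∞
i=1 t=7 v=2: → [6,13),[4,11),[2,9); WM=−∞
i=2 t=8 v=4: → [8,15),[6,13),[4,11),[2,9); WM=5
i=3 t=7 v=8: → [6,13),[4,11),[2,9); WM=5
i=4 t=7 v=9: → [6,13),[4,11),[2,9); WM=5
i=5 t=10 v=3: → [10,17),[8,15),[6,13),[4,11); WM=7; [0,7) fires=1
i=6 t=6 v=3: → [6,13),[4,11),[2,9),[0,7); WM=7
i=7 t=10 v=3: → [10,17),[8,15),[6,13),[4,11); WM=7
i=8 t=13 v=1: → [12,19),[10,17),[8,15); WM=10; [2,9) fires=5
i=9 t=15 v=2: → [14,21),[12,19),[10,17); WM=10
i=10 t=16 v=8: → [16,23),[14,21),[12,19),[10,17); WM=10
i=11 t=21 v=2: → [20,27),[18,25),[16,23); WM=18; [4,11) fires=5 [6,13) fires=5 [8,15) fires=3 [10,17) fires=4
i=12 t=21 v=6: → [20,27),[18,25),[16,23); WM=18
i=13 t=13 v=5: DROP (t<18-3); WM=18
i=14 t=22 v=4: → [22,29),[20,27),[18,25),[16,23); WM=19; [12,19) fires=3
i=15 t=23 v=8: → [22,29),[20,27),[18,25); WM=19
i=16 t=26 v=3: → [26,33),[24,31),[22,29),[20,27); WM=19
i=17 t=26 v=4: → [26,33),[24,31),[22,29),[20,27); WM=23; [14,21) fires=2 [16,23) fires=4
i=18 t=26 v=5: → [26,33),[24,31),[22,29),[20,27); WM=23
i=19 t=23 v=2: → [22,29),[20,27),[18,25); WM=23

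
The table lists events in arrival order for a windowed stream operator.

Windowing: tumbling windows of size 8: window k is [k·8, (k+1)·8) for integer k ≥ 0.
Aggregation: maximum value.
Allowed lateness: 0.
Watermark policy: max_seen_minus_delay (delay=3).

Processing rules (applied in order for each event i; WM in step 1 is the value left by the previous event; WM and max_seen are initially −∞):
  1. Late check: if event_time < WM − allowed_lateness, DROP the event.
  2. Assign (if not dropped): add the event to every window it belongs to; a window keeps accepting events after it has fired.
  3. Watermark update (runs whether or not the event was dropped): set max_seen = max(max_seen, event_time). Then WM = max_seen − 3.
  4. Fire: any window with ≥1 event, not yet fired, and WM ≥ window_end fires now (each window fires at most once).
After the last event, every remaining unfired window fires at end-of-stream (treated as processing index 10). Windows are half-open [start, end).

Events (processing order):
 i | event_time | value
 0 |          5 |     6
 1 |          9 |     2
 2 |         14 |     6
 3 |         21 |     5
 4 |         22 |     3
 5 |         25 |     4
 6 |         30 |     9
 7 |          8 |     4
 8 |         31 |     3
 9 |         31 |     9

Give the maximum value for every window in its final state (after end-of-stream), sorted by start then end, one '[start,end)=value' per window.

[0,8)=6 [8,16)=6 [16,24)=5 [24,32)=9

i=0 t=5 v=6: → [0,8); WM=2
i=1 t=9 v=2: → [8,16); WM=6
i=2 t=14 v=6: → [8,16); WM=11; [0,8) fires=6
i=3 t=21 v=5: → [16,24); WM=18; [8,16) fires=6
i=4 t=22 v=3: → [16,24); WM=19
i=5 t=25 v=4: → [24,32); WM=22
i=6 t=30 v=9: → [24,32); WM=27; [16,24) fires=5
i=7 t=8 v=4: DROP (t<27-0); WM=27
i=8 t=31 v=3: → [24,32); WM=28
i=9 t=31 v=9: → [24,32); WM=28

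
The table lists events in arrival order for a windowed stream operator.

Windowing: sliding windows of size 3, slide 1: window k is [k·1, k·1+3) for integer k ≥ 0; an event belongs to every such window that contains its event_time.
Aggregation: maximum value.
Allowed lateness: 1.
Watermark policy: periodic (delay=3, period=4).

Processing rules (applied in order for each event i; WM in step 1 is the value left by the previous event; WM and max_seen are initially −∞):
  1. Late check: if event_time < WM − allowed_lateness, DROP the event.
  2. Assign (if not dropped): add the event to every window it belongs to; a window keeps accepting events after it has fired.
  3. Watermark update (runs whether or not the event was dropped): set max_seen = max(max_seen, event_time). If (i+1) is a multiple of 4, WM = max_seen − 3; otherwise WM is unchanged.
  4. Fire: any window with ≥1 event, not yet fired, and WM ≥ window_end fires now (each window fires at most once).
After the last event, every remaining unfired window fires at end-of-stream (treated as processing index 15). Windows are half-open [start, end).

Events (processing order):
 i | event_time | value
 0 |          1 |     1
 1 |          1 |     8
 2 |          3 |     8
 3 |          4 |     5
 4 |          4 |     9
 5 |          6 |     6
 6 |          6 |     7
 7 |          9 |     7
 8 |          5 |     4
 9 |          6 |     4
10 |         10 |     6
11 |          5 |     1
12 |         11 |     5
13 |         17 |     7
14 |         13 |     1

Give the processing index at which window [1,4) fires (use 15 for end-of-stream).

i=0 t=1 v=1: → [1,4),[0,3); WM=−∞
i=1 t=1 v=8: → [1,4),[0,3); WM=−∞
i=2 t=3 v=8: → [3,6),[2,5),[1,4); WM=−∞
i=3 t=4 v=5: → [4,7),[3,6),[2,5); WM=1
i=4 t=4 v=9: → [4,7),[3,6),[2,5); WM=1
i=5 t=6 v=6: → [6,9),[5,8),[4,7); WM=1
i=6 t=6 v=7: → [6,9),[5,8),[4,7); WM=1
i=7 t=9 v=7: → [9,12),[8,11),[7,10); WM=6; [0,3) fires=8 [1,4) fires=8 [2,5) fires=9 [3,6) fires=9
i=8 t=5 v=4: → [5,8),[4,7),[3,6); WM=6
i=9 t=6 v=4: → [6,9),[5,8),[4,7); WM=6
i=10 t=10 v=6: → [10,13),[9,12),[8,11); WM=6
i=11 t=5 v=1: → [5,8),[4,7),[3,6); WM=7; [4,7) fires=9
i=12 t=11 v=5: → [11,14),[10,13),[9,12); WM=7
i=13 t=17 v=7: → [17,20),[16,19),[15,18); WM=7
i=14 t=13 v=1: → [13,16),[12,15),[11,14); WM=7

7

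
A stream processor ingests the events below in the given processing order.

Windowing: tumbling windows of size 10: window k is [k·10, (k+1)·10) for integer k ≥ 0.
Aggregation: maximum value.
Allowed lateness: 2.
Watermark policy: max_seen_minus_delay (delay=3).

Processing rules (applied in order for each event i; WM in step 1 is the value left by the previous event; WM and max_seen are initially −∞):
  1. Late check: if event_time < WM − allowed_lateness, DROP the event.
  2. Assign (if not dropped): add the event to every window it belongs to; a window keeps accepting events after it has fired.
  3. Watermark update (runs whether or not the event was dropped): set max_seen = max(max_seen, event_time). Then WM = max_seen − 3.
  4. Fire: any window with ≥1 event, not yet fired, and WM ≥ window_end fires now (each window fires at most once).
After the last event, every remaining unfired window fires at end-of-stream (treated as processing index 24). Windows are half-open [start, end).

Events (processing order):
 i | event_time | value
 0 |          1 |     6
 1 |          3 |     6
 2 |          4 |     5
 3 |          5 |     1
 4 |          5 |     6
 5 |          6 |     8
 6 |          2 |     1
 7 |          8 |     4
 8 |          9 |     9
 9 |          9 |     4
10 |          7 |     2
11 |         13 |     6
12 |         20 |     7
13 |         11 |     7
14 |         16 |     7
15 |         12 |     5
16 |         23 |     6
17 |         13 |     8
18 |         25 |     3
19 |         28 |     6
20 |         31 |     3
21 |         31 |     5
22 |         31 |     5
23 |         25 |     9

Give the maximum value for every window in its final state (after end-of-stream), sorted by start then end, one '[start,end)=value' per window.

[0,10)=9 [10,20)=7 [20,30)=7 [30,40)=5

i=0 t=1 v=6: → [0,10); WM=-2
i=1 t=3 v=6: → [0,10); WM=0
i=2 t=4 v=5: → [0,10); WM=1
i=3 t=5 v=1: → [0,10); WM=2
i=4 t=5 v=6: → [0,10); WM=2
i=5 t=6 v=8: → [0,10); WM=3
i=6 t=2 v=1: → [0,10); WM=3
i=7 t=8 v=4: → [0,10); WM=5
i=8 t=9 v=9: → [0,10); WM=6
i=9 t=9 v=4: → [0,10); WM=6
i=10 t=7 v=2: → [0,10); WM=6
i=11 t=13 v=6: → [10,20); WM=10; [0,10) fires=9
i=12 t=20 v=7: → [20,30); WM=17
i=13 t=11 v=7: DROP (t<17-2); WM=17
i=14 t=16 v=7: → [10,20); WM=17
i=15 t=12 v=5: DROP (t<17-2); WM=17
i=16 t=23 v=6: → [20,30); WM=20; [10,20) fires=7
i=17 t=13 v=8: DROP (t<20-2); WM=20
i=18 t=25 v=3: → [20,30); WM=22
i=19 t=28 v=6: → [20,30); WM=25
i=20 t=31 v=3: → [30,40); WM=28
i=21 t=31 v=5: → [30,40); WM=28
i=22 t=31 v=5: → [30,40); WM=28
i=23 t=25 v=9: DROP (t<28-2); WM=28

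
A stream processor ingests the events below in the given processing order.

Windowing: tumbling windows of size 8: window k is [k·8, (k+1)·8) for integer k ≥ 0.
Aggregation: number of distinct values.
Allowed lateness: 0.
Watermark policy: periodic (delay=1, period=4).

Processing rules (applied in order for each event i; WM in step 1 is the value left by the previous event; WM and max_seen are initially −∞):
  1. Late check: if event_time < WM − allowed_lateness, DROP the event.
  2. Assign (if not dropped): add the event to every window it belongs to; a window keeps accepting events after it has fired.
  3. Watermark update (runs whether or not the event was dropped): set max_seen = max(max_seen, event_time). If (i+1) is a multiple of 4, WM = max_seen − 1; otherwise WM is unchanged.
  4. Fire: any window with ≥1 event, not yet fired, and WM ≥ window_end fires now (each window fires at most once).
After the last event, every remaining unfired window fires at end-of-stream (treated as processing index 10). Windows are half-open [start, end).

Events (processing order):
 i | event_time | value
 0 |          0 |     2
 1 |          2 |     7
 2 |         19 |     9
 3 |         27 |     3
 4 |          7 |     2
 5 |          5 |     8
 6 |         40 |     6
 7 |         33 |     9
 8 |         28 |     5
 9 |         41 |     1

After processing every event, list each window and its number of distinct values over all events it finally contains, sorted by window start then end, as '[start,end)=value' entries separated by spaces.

i=0 t=0 v=2: → [0,8); WM=−∞
i=1 t=2 v=7: → [0,8); WM=−∞
i=2 t=19 v=9: → [16,24); WM=−∞
i=3 t=27 v=3: → [24,32); WM=26; [0,8) fires=2 [16,24) fires=1
i=4 t=7 v=2: DROP (t<26-0); WM=26
i=5 t=5 v=8: DROP (t<26-0); WM=26
i=6 t=40 v=6: → [40,48); WM=26
i=7 t=33 v=9: → [32,40); WM=39; [24,32) fires=1
i=8 t=28 v=5: DROP (t<39-0); WM=39
i=9 t=41 v=1: → [40,48); WM=39

[0,8)=2 [16,24)=1 [24,32)=1 [32,40)=1 [40,48)=2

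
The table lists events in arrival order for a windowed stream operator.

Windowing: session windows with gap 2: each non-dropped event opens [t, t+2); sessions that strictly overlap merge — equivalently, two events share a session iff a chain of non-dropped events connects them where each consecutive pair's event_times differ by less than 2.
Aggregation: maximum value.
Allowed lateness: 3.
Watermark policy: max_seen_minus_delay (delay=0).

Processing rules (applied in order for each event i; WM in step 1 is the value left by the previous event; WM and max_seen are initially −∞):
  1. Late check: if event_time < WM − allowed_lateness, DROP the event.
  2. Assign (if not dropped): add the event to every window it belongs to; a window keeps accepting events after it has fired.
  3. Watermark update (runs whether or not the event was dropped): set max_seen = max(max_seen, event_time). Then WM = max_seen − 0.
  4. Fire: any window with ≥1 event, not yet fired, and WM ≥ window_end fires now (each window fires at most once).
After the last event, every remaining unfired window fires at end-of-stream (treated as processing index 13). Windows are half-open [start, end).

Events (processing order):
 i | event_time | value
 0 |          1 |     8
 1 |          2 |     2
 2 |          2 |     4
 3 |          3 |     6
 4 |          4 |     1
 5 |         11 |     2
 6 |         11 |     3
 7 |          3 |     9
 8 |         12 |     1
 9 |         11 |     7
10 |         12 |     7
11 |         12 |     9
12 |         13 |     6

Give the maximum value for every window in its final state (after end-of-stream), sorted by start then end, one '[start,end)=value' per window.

[1,6)=8 [11,15)=9

i=0 t=1 v=8: → [1,3); WM=1
i=1 t=2 v=2: → [1,4); WM=2
i=2 t=2 v=4: → [1,4); WM=2
i=3 t=3 v=6: → [1,5); WM=3
i=4 t=4 v=1: → [1,6); WM=4
i=5 t=11 v=2: → [11,13); WM=11
i=6 t=11 v=3: → [11,13); WM=11
i=7 t=3 v=9: DROP (t<11-3); WM=11
i=8 t=12 v=1: → [11,14); WM=12
i=9 t=11 v=7: → [11,14); WM=12
i=10 t=12 v=7: → [11,14); WM=12
i=11 t=12 v=9: → [11,14); WM=12
i=12 t=13 v=6: → [11,15); WM=13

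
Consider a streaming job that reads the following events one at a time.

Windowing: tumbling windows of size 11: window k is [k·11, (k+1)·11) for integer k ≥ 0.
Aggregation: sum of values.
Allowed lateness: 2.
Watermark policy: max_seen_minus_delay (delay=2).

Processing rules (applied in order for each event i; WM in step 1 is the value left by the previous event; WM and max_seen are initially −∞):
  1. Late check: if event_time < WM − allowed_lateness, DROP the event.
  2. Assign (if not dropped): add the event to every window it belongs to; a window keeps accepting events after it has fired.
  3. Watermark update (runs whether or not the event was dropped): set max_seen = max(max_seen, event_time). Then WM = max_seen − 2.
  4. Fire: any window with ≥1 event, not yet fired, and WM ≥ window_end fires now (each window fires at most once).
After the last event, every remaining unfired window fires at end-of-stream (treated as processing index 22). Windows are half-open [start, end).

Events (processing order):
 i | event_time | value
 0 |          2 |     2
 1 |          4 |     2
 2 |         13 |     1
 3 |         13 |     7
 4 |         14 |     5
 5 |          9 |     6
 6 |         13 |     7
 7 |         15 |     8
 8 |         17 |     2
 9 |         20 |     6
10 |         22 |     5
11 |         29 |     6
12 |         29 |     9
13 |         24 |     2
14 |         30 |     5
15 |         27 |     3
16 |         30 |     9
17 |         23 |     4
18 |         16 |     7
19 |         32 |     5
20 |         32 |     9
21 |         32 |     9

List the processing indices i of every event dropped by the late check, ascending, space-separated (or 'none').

5 13 17 18

i=0 t=2 v=2: → [0,11); WM=0
i=1 t=4 v=2: → [0,11); WM=2
i=2 t=13 v=1: → [11,22); WM=11; [0,11) fires=4
i=3 t=13 v=7: → [11,22); WM=11
i=4 t=14 v=5: → [11,22); WM=12
i=5 t=9 v=6: DROP (t<12-2); WM=12
i=6 t=13 v=7: → [11,22); WM=12
i=7 t=15 v=8: → [11,22); WM=13
i=8 t=17 v=2: → [11,22); WM=15
i=9 t=20 v=6: → [11,22); WM=18
i=10 t=22 v=5: → [22,33); WM=20
i=11 t=29 v=6: → [22,33); WM=27; [11,22) fires=36
i=12 t=29 v=9: → [22,33); WM=27
i=13 t=24 v=2: DROP (t<27-2); WM=27
i=14 t=30 v=5: → [22,33); WM=28
i=15 t=27 v=3: → [22,33); WM=28
i=16 t=30 v=9: → [22,33); WM=28
i=17 t=23 v=4: DROP (t<28-2); WM=28
i=18 t=16 v=7: DROP (t<28-2); WM=28
i=19 t=32 v=5: → [22,33); WM=30
i=20 t=32 v=9: → [22,33); WM=30
i=21 t=32 v=9: → [22,33); WM=30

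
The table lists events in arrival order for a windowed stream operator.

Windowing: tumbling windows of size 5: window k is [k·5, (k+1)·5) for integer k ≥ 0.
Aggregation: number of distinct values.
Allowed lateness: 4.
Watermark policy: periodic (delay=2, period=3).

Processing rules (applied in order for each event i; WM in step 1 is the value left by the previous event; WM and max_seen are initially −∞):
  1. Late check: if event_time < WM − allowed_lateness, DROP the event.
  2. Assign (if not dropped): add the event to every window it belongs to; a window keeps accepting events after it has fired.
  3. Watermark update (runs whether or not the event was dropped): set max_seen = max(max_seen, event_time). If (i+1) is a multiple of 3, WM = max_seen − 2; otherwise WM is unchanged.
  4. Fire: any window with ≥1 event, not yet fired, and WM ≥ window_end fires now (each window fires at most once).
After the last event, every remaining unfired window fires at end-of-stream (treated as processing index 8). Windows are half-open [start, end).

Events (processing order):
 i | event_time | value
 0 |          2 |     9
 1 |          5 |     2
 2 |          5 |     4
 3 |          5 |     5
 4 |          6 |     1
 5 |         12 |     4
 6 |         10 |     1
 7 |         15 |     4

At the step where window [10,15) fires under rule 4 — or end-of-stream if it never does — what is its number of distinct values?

i=0 t=2 v=9: → [0,5); WM=−∞
i=1 t=5 v=2: → [5,10); WM=−∞
i=2 t=5 v=4: → [5,10); WM=3
i=3 t=5 v=5: → [5,10); WM=3
i=4 t=6 v=1: → [5,10); WM=3
i=5 t=12 v=4: → [10,15); WM=10; [0,5) fires=1 [5,10) fires=4
i=6 t=10 v=1: → [10,15); WM=10
i=7 t=15 v=4: → [15,20); WM=10

2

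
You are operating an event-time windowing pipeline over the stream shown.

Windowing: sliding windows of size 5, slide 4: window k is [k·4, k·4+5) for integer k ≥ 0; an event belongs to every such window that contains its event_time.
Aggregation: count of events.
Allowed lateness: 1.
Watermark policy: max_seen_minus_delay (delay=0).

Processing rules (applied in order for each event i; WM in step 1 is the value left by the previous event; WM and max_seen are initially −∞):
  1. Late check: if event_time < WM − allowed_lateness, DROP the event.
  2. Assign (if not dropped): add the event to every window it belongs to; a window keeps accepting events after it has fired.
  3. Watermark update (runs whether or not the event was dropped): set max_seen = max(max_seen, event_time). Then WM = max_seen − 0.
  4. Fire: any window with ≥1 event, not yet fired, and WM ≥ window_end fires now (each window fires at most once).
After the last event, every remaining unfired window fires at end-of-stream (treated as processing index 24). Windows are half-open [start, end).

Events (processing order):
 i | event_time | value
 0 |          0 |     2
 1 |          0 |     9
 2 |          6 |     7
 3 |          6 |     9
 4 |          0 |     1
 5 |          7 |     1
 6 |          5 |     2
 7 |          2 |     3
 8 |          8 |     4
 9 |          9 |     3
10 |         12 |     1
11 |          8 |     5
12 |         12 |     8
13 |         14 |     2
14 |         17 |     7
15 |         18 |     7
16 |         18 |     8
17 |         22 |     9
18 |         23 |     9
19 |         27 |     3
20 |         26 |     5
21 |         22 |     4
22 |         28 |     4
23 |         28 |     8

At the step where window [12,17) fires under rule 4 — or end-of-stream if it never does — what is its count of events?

3

i=0 t=0 v=2: → [0,5); WM=0
i=1 t=0 v=9: → [0,5); WM=0
i=2 t=6 v=7: → [4,9); WM=6; [0,5) fires=2
i=3 t=6 v=9: → [4,9); WM=6
i=4 t=0 v=1: DROP (t<6-1); WM=6
i=5 t=7 v=1: → [4,9); WM=7
i=6 t=5 v=2: DROP (t<7-1); WM=7
i=7 t=2 v=3: DROP (t<7-1); WM=7
i=8 t=8 v=4: → [8,13),[4,9); WM=8
i=9 t=9 v=3: → [8,13); WM=9; [4,9) fires=4
i=10 t=12 v=1: → [12,17),[8,13); WM=12
i=11 t=8 v=5: DROP (t<12-1); WM=12
i=12 t=12 v=8: → [12,17),[8,13); WM=12
i=13 t=14 v=2: → [12,17); WM=14; [8,13) fires=4
i=14 t=17 v=7: → [16,21); WM=17; [12,17) fires=3
i=15 t=18 v=7: → [16,21); WM=18
i=16 t=18 v=8: → [16,21); WM=18
i=17 t=22 v=9: → [20,25); WM=22; [16,21) fires=3
i=18 t=23 v=9: → [20,25); WM=23
i=19 t=27 v=3: → [24,29); WM=27; [20,25) fires=2
i=20 t=26 v=5: → [24,29); WM=27
i=21 t=22 v=4: DROP (t<27-1); WM=27
i=22 t=28 v=4: → [28,33),[24,29); WM=28
i=23 t=28 v=8: → [28,33),[24,29); WM=28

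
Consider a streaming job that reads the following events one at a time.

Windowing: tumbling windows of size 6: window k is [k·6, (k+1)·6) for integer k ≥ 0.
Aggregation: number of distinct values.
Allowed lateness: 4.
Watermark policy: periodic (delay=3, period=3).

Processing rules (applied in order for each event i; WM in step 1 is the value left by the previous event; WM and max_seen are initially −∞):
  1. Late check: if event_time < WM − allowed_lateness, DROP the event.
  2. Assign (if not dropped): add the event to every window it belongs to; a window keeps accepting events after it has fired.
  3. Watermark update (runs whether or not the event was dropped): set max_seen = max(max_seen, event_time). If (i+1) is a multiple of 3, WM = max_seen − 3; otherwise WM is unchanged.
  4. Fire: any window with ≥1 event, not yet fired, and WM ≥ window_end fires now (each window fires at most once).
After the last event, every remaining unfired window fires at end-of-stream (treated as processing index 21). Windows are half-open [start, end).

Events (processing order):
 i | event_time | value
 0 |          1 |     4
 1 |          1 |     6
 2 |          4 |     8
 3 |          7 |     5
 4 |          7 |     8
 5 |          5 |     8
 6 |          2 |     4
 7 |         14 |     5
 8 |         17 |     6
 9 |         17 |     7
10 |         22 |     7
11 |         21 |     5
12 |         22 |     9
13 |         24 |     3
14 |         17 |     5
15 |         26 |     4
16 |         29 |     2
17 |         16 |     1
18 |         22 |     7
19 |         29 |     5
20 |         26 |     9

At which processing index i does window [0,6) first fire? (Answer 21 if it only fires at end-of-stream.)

i=0 t=1 v=4: → [0,6); WM=−∞
i=1 t=1 v=6: → [0,6); WM=−∞
i=2 t=4 v=8: → [0,6); WM=1
i=3 t=7 v=5: → [6,12); WM=1
i=4 t=7 v=8: → [6,12); WM=1
i=5 t=5 v=8: → [0,6); WM=4
i=6 t=2 v=4: → [0,6); WM=4
i=7 t=14 v=5: → [12,18); WM=4
i=8 t=17 v=6: → [12,18); WM=14; [0,6) fires=3 [6,12) fires=2
i=9 t=17 v=7: → [12,18); WM=14
i=10 t=22 v=7: → [18,24); WM=14
i=11 t=21 v=5: → [18,24); WM=19; [12,18) fires=3
i=12 t=22 v=9: → [18,24); WM=19
i=13 t=24 v=3: → [24,30); WM=19
i=14 t=17 v=5: → [12,18); WM=21
i=15 t=26 v=4: → [24,30); WM=21
i=16 t=29 v=2: → [24,30); WM=21
i=17 t=16 v=1: DROP (t<21-4); WM=26; [18,24) fires=3
i=18 t=22 v=7: → [18,24); WM=26
i=19 t=29 v=5: → [24,30); WM=26
i=20 t=26 v=9: → [24,30); WM=26

8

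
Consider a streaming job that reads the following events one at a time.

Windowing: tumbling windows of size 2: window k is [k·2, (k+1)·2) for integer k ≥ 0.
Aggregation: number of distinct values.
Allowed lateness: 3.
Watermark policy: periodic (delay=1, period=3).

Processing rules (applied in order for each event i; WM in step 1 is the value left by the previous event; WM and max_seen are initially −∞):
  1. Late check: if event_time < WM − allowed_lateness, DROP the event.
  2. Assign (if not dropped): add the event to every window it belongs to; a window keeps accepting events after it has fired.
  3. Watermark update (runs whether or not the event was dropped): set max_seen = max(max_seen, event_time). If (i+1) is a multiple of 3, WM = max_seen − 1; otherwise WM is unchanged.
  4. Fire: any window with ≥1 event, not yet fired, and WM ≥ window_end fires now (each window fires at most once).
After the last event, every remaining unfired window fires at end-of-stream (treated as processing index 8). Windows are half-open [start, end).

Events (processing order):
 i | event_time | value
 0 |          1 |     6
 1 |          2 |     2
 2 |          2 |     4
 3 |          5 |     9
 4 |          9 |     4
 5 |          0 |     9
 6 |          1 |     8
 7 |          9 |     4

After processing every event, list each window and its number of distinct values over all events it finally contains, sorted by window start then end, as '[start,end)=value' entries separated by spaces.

i=0 t=1 v=6: → [0,2); WM=−∞
i=1 t=2 v=2: → [2,4); WM=−∞
i=2 t=2 v=4: → [2,4); WM=1
i=3 t=5 v=9: → [4,6); WM=1
i=4 t=9 v=4: → [8,10); WM=1
i=5 t=0 v=9: → [0,2); WM=8; [0,2) fires=2 [2,4) fires=2 [4,6) fires=1
i=6 t=1 v=8: DROP (t<8-3); WM=8
i=7 t=9 v=4: → [8,10); WM=8

[0,2)=2 [2,4)=2 [4,6)=1 [8,10)=1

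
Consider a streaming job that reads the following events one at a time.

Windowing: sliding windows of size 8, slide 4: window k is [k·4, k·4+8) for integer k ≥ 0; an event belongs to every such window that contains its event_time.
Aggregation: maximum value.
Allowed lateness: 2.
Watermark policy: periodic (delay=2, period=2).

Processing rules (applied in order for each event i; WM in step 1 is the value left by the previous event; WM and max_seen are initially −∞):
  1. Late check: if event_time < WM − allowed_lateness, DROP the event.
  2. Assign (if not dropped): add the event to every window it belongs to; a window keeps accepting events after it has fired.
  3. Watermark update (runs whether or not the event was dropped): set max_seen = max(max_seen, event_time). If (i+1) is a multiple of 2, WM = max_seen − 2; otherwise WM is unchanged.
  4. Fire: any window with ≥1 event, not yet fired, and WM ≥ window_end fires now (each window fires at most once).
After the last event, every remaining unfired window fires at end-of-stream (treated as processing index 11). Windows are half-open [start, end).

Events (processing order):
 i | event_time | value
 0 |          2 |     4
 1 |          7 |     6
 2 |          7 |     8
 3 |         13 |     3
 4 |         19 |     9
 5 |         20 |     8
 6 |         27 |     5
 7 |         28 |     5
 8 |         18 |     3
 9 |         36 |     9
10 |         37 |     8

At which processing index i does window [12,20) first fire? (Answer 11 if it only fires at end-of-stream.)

7

i=0 t=2 v=4: → [0,8); WM=−∞
i=1 t=7 v=6: → [4,12),[0,8); WM=5
i=2 t=7 v=8: → [4,12),[0,8); WM=5
i=3 t=13 v=3: → [12,20),[8,16); WM=11; [0,8) fires=8
i=4 t=19 v=9: → [16,24),[12,20); WM=11
i=5 t=20 v=8: → [20,28),[16,24); WM=18; [4,12) fires=8 [8,16) fires=3
i=6 t=27 v=5: → [24,32),[20,28); WM=18
i=7 t=28 v=5: → [28,36),[24,32); WM=26; [12,20) fires=9 [16,24) fires=9
i=8 t=18 v=3: DROP (t<26-2); WM=26
i=9 t=36 v=9: → [36,44),[32,40); WM=34; [20,28) fires=8 [24,32) fires=5
i=10 t=37 v=8: → [36,44),[32,40); WM=34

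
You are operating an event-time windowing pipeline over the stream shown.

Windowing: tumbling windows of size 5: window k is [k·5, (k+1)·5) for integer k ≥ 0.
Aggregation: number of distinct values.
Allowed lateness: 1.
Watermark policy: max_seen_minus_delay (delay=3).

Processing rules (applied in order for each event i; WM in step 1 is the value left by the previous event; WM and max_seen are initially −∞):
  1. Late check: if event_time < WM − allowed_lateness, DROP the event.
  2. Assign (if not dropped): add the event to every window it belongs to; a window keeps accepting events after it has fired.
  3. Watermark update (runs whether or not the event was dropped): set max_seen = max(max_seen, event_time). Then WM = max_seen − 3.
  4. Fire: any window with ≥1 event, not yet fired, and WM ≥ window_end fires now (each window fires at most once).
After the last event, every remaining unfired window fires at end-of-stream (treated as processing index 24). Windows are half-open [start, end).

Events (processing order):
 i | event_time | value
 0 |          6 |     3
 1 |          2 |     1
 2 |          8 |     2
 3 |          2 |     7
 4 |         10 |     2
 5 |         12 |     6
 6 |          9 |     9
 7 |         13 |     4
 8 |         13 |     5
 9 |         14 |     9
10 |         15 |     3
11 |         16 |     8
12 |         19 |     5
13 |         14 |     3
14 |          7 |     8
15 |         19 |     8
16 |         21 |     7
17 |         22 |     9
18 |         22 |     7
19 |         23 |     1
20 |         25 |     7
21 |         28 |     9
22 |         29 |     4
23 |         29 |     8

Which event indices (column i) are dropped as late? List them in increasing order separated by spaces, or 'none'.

3 13 14

i=0 t=6 v=3: → [5,10); WM=3
i=1 t=2 v=1: → [0,5); WM=3
i=2 t=8 v=2: → [5,10); WM=5; [0,5) fires=1
i=3 t=2 v=7: DROP (t<5-1); WM=5
i=4 t=10 v=2: → [10,15); WM=7
i=5 t=12 v=6: → [10,15); WM=9
i=6 t=9 v=9: → [5,10); WM=9
i=7 t=13 v=4: → [10,15); WM=10; [5,10) fires=3
i=8 t=13 v=5: → [10,15); WM=10
i=9 t=14 v=9: → [10,15); WM=11
i=10 t=15 v=3: → [15,20); WM=12
i=11 t=16 v=8: → [15,20); WM=13
i=12 t=19 v=5: → [15,20); WM=16; [10,15) fires=5
i=13 t=14 v=3: DROP (t<16-1); WM=16
i=14 t=7 v=8: DROP (t<16-1); WM=16
i=15 t=19 v=8: → [15,20); WM=16
i=16 t=21 v=7: → [20,25); WM=18
i=17 t=22 v=9: → [20,25); WM=19
i=18 t=22 v=7: → [20,25); WM=19
i=19 t=23 v=1: → [20,25); WM=20; [15,20) fires=3
i=20 t=25 v=7: → [25,30); WM=22
i=21 t=28 v=9: → [25,30); WM=25; [20,25) fires=3
i=22 t=29 v=4: → [25,30); WM=26
i=23 t=29 v=8: → [25,30); WM=26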